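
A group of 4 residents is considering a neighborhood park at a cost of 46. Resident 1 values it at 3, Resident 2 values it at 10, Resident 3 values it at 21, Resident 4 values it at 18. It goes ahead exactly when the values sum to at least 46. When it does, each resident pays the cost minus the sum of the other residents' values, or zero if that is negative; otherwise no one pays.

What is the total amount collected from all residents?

Total value 52 ≥ cost 46, so it is built.
Resident 1: others sum to 49; max(0, 46 - 49) = 0.
Resident 2: others sum to 42; max(0, 46 - 42) = 4.
Resident 3: others sum to 31; max(0, 46 - 31) = 15.
Resident 4: others sum to 34; max(0, 46 - 34) = 12.
Total collected = 0 + 4 + 15 + 12 = 31.

31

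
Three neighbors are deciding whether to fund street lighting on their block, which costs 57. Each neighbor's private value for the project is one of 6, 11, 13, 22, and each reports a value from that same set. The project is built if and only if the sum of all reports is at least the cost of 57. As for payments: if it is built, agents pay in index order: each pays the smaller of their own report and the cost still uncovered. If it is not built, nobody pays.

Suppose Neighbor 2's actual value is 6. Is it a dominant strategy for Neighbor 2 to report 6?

Yes

Check each profile of the others' reports and compare truth against every alternative report.
Others report (6, 6): truth gives 0, best alternative gives 0.
Others report (6, 11): truth gives 0, best alternative gives 0.
Others report (6, 13): truth gives 0, best alternative gives 0.
Others report (6, 22): truth gives 0, best alternative gives 0.
Others report (11, 6): truth gives 0, best alternative gives 0.
Others report (11, 11): truth gives 0, best alternative gives 0.
(Remaining 10 profiles checked similarly; truth is weakly best in each.)
In every case the truthful report is at least as good as any alternative, so it is a dominant strategy.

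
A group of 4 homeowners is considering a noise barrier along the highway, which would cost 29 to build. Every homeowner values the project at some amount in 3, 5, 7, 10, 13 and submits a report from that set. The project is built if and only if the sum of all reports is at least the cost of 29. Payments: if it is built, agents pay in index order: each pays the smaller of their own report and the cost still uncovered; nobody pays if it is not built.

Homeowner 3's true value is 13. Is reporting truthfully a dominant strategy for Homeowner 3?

No

Consider the case where Homeowner 1 reports 3, Homeowner 2 reports 3 and Homeowner 4 reports 13.
Truthful report 13: project built, pays 13, utility 13 - 13 = 0.
Report 10 instead: project built, pays 10, utility 13 - 10 = 3.
Since 3 > 0, reporting 10 is strictly better here, so truthful reporting is not dominant.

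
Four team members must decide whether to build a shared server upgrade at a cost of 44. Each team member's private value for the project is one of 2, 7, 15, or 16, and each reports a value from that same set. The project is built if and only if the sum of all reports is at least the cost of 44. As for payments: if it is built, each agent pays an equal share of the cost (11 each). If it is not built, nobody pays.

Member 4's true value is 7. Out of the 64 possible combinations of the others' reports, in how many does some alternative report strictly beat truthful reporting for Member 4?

Others report (7, 15, 15): truth gives -4; report 2 gives 0 > -4. Violating.
Others report (7, 15, 16): truth gives -4; report 2 gives 0 > -4. Violating.
Others report (7, 16, 15): truth gives -4; report 2 gives 0 > -4. Violating.
Others report (7, 16, 16): truth gives -4; report 2 gives 0 > -4. Violating.
Others report (2, 2, 2): truth gives 0; no alternative beats it.
Others report (2, 2, 7): truth gives 0; no alternative beats it.
(Checking all 64 profiles: 12 have a profitable deviation, 52 do not.)

12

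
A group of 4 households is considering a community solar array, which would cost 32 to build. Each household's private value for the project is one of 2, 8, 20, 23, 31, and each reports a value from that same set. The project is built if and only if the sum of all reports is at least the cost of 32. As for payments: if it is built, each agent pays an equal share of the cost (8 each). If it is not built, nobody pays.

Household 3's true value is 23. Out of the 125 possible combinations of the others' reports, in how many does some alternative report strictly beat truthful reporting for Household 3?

Others report (2, 2, 2): truth gives 0; report 31 gives 15 > 0. Violating.
Others report (2, 2, 8): truth gives 15; no alternative beats it.
Others report (2, 2, 20): truth gives 15; no alternative beats it.
(Checking all 125 profiles: 1 has a profitable deviation, 124 do not.)

1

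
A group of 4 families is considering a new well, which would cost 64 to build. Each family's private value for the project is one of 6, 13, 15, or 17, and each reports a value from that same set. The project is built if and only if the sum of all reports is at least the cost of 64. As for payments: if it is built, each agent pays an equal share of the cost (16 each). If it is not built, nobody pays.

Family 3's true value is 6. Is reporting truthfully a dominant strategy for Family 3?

Check each profile of the others' reports and compare truth against every alternative report.
Others report (17, 17, 17): truth gives 0, best alternative gives -10.
Others report (6, 6, 6): truth gives 0, best alternative gives 0.
Others report (6, 6, 13): truth gives 0, best alternative gives 0.
Others report (6, 6, 15): truth gives 0, best alternative gives 0.
Others report (6, 6, 17): truth gives 0, best alternative gives 0.
Others report (6, 13, 6): truth gives 0, best alternative gives 0.
(Remaining 58 profiles checked similarly; truth is weakly best in each.)
In every case the truthful report is at least as good as any alternative, so it is a dominant strategy.

Yes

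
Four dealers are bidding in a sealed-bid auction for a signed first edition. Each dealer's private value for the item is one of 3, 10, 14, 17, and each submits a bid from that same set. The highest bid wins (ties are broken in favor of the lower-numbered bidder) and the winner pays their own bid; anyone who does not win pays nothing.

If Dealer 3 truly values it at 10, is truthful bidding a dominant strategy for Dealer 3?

Yes

Check each profile of the others' bids and compare truth against every alternative bid.
Others bid (3, 3, 3): truth gives 0, best alternative gives 0.
Others bid (3, 3, 10): truth gives 0, best alternative gives 0.
Others bid (3, 3, 14): truth gives 0, best alternative gives 0.
Others bid (3, 3, 17): truth gives 0, best alternative gives 0.
Others bid (3, 10, 3): truth gives 0, best alternative gives 0.
Others bid (3, 10, 10): truth gives 0, best alternative gives 0.
(Remaining 58 profiles checked similarly; truth is weakly best in each.)
In every case the truthful bid is at least as good as any alternative, so it is a dominant strategy.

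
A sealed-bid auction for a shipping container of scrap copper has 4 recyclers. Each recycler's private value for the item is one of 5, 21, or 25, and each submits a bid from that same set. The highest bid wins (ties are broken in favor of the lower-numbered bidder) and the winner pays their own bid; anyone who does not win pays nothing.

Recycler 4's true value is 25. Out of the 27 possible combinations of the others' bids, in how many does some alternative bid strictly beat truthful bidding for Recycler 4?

1

Others bid (5, 5, 5): truth gives 0; bid 21 gives 4 > 0. Violating.
Others bid (5, 5, 21): truth gives 0; no alternative beats it.
Others bid (5, 5, 25): truth gives 0; no alternative beats it.
(Checking all 27 profiles: 1 has a profitable deviation, 26 do not.)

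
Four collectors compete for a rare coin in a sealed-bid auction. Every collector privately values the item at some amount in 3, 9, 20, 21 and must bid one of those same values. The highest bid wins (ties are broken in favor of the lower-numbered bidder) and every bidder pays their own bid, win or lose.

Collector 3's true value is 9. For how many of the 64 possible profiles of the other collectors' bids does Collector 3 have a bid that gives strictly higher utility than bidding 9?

Others bid (3, 3, 20): truth gives -9; bid 3 gives -3 > -9. Violating.
Others bid (3, 3, 21): truth gives -9; bid 3 gives -3 > -9. Violating.
Others bid (3, 9, 3): truth gives -9; bid 3 gives -3 > -9. Violating.
Others bid (3, 9, 9): truth gives -9; bid 3 gives -3 > -9. Violating.
Others bid (3, 3, 3): truth gives 0; no alternative beats it.
Others bid (3, 3, 9): truth gives 0; no alternative beats it.
(Checking all 64 profiles: 62 have a profitable deviation, 2 do not.)

62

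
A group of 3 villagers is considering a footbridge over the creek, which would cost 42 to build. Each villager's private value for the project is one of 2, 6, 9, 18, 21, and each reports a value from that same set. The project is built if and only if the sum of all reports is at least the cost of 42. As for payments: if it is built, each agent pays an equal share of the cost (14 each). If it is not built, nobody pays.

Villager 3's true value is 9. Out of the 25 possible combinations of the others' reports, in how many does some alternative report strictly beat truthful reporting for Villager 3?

3

Others report (18, 18): truth gives -5; report 2 gives 0 > -5. Violating.
Others report (18, 21): truth gives -5; report 2 gives 0 > -5. Violating.
Others report (21, 18): truth gives -5; report 2 gives 0 > -5. Violating.
Others report (2, 2): truth gives 0; no alternative beats it.
Others report (2, 6): truth gives 0; no alternative beats it.
(Checking all 25 profiles: 3 have a profitable deviation, 22 do not.)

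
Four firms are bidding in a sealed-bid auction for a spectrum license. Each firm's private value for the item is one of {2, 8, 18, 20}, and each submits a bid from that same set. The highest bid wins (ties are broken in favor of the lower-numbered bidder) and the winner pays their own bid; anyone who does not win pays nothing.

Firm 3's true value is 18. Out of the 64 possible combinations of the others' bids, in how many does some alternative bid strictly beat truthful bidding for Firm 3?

2

Others bid (2, 2, 2): truth gives 0; bid 8 gives 10 > 0. Violating.
Others bid (2, 2, 8): truth gives 0; bid 8 gives 10 > 0. Violating.
Others bid (2, 2, 18): truth gives 0; no alternative beats it.
Others bid (2, 2, 20): truth gives 0; no alternative beats it.
(Checking all 64 profiles: 2 have a profitable deviation, 62 do not.)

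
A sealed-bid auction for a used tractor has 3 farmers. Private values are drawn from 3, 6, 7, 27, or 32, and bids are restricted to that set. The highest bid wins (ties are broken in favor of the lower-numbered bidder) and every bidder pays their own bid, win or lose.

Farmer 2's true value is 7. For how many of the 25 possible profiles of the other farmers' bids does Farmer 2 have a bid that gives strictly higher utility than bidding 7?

Others bid (3, 3): truth gives 0; bid 6 gives 1 > 0. Violating.
Others bid (3, 6): truth gives 0; bid 6 gives 1 > 0. Violating.
Others bid (3, 27): truth gives -7; bid 3 gives -3 > -7. Violating.
Others bid (3, 32): truth gives -7; bid 3 gives -3 > -7. Violating.
Others bid (3, 7): truth gives 0; no alternative beats it.
Others bid (6, 3): truth gives 0; no alternative beats it.
(Checking all 25 profiles: 21 have a profitable deviation, 4 do not.)

21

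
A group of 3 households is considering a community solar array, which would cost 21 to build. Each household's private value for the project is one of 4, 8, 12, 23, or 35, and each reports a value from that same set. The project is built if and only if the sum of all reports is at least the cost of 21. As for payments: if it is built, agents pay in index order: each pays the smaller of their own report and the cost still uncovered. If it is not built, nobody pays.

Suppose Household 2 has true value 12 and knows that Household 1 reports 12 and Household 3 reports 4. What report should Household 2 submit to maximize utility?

Report 4: project not built, utility 0.
Report 8: project built, pays 8, utility 12 - 8 = 4.
Report 12: project built, pays 9, utility 12 - 9 = 3.
Report 23: project built, pays 9, utility 12 - 9 = 3.
Report 35: project built, pays 9, utility 12 - 9 = 3.
The best choice is 8 with utility 4.

8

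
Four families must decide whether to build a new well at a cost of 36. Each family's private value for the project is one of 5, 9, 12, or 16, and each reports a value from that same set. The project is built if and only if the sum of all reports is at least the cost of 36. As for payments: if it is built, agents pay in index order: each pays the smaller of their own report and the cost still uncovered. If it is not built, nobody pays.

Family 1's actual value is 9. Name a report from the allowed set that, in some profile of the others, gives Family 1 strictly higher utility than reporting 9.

5

Suppose Family 2 reports 5, Family 3 reports 12 and Family 4 reports 16.
Report 9: project built, pays 9, utility 9 - 9 = 0.
Report 5: project built, pays 5, utility 9 - 5 = 4.
So reporting 5 beats truth here (4 > 0).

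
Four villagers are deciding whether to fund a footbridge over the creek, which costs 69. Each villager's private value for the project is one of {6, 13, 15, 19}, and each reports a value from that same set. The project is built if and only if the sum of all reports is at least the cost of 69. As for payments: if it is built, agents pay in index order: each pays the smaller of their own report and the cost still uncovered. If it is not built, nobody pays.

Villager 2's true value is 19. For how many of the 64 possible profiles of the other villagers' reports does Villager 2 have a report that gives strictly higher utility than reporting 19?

Others report (19, 19, 19): truth gives 0; report 13 gives 6 > 0. Violating.
Others report (6, 6, 6): truth gives 0; no alternative beats it.
Others report (6, 6, 13): truth gives 0; no alternative beats it.
(Checking all 64 profiles: 1 has a profitable deviation, 63 do not.)

1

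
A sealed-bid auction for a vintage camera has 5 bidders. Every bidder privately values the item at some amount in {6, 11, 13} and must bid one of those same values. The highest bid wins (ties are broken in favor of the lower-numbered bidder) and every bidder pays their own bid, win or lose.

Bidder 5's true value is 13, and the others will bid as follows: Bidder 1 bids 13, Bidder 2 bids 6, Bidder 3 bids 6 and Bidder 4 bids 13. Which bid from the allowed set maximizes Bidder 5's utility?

6

Bid 6: loses but pays 6, utility -6.
Bid 11: loses but pays 11, utility -11.
Bid 13: loses but pays 13, utility -13.
The best choice is 6 with utility -6.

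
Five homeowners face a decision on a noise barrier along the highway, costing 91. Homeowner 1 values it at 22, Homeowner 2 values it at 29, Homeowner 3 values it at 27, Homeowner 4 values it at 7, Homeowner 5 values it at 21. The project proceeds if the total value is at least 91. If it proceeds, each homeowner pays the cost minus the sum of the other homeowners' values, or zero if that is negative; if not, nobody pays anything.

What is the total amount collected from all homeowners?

Total value 106 ≥ cost 91, so it is built.
Homeowner 1: others sum to 84; max(0, 91 - 84) = 7.
Homeowner 2: others sum to 77; max(0, 91 - 77) = 14.
Homeowner 3: others sum to 79; max(0, 91 - 79) = 12.
Homeowner 4: others sum to 99; max(0, 91 - 99) = 0.
Homeowner 5: others sum to 85; max(0, 91 - 85) = 6.
Total collected = 7 + 14 + 12 + 0 + 6 = 39.

39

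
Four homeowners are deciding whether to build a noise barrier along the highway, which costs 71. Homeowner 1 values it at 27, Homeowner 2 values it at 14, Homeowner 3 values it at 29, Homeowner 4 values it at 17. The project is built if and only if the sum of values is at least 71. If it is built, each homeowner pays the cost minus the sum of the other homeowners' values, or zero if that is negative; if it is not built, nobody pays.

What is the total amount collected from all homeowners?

Total value 87 ≥ cost 71, so it is built.
Homeowner 1: others sum to 60; max(0, 71 - 60) = 11.
Homeowner 2: others sum to 73; max(0, 71 - 73) = 0.
Homeowner 3: others sum to 58; max(0, 71 - 58) = 13.
Homeowner 4: others sum to 70; max(0, 71 - 70) = 1.
Total collected = 11 + 0 + 13 + 1 = 25.

25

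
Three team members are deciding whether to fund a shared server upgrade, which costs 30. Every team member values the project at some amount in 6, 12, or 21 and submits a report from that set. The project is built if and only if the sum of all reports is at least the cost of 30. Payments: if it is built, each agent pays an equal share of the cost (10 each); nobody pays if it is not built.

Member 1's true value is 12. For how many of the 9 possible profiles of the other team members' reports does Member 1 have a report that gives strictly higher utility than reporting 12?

1

Others report (6, 6): truth gives 0; report 21 gives 2 > 0. Violating.
Others report (6, 12): truth gives 2; no alternative beats it.
Others report (6, 21): truth gives 2; no alternative beats it.
(Checking all 9 profiles: 1 has a profitable deviation, 8 do not.)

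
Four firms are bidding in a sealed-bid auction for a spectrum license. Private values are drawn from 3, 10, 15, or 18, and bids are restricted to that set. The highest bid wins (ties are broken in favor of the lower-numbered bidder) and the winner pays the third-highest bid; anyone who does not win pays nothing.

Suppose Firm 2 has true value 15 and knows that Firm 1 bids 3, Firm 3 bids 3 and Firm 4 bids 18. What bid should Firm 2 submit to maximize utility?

Bid 3: loses, pays 0, utility 0.
Bid 10: loses, pays 0, utility 0.
Bid 15: loses, pays 0, utility 0.
Bid 18: wins, pays 3, utility 15 - 3 = 12.
The best choice is 18 with utility 12.

18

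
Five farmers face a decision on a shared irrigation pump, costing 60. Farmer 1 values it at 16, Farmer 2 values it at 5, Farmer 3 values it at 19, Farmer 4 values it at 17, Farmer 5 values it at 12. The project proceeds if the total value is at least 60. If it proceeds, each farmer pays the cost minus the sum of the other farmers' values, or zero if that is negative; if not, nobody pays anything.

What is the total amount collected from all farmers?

Total value 69 ≥ cost 60, so it is built.
Farmer 1: others sum to 53; max(0, 60 - 53) = 7.
Farmer 2: others sum to 64; max(0, 60 - 64) = 0.
Farmer 3: others sum to 50; max(0, 60 - 50) = 10.
Farmer 4: others sum to 52; max(0, 60 - 52) = 8.
Farmer 5: others sum to 57; max(0, 60 - 57) = 3.
Total collected = 7 + 0 + 10 + 8 + 3 = 28.

28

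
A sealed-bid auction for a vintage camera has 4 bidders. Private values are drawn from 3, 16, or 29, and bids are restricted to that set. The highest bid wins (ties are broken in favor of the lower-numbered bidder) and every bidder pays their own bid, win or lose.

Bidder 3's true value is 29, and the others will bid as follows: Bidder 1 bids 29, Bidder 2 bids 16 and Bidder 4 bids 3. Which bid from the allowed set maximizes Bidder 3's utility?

3

Bid 3: loses but pays 3, utility -3.
Bid 16: loses but pays 16, utility -16.
Bid 29: loses but pays 29, utility -29.
The best choice is 3 with utility -3.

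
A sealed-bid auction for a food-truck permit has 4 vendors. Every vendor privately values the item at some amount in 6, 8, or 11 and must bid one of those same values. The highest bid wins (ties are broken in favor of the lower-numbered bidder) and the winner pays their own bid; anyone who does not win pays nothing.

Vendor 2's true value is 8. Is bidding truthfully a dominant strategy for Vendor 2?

Yes

Check each profile of the others' bids and compare truth against every alternative bid.
Others bid (6, 6, 6): truth gives 0, best alternative gives 0.
Others bid (6, 6, 8): truth gives 0, best alternative gives 0.
Others bid (6, 6, 11): truth gives 0, best alternative gives 0.
Others bid (6, 8, 6): truth gives 0, best alternative gives 0.
Others bid (6, 8, 8): truth gives 0, best alternative gives 0.
Others bid (6, 8, 11): truth gives 0, best alternative gives 0.
(Remaining 21 profiles checked similarly; truth is weakly best in each.)
In every case the truthful bid is at least as good as any alternative, so it is a dominant strategy.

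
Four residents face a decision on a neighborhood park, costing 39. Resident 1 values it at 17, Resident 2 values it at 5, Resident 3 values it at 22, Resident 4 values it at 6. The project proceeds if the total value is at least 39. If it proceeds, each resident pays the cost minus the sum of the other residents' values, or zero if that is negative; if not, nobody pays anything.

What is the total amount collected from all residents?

17

Total value 50 ≥ cost 39, so it is built.
Resident 1: others sum to 33; max(0, 39 - 33) = 6.
Resident 2: others sum to 45; max(0, 39 - 45) = 0.
Resident 3: others sum to 28; max(0, 39 - 28) = 11.
Resident 4: others sum to 44; max(0, 39 - 44) = 0.
Total collected = 6 + 0 + 11 + 0 = 17.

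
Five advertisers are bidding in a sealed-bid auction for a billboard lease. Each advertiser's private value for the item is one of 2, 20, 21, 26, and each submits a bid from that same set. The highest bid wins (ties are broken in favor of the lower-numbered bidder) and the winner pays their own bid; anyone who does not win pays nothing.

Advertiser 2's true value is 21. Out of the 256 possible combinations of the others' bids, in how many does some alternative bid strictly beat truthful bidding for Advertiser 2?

Others bid (2, 2, 2, 2): truth gives 0; bid 20 gives 1 > 0. Violating.
Others bid (2, 2, 2, 20): truth gives 0; bid 20 gives 1 > 0. Violating.
Others bid (2, 2, 20, 2): truth gives 0; bid 20 gives 1 > 0. Violating.
Others bid (2, 2, 20, 20): truth gives 0; bid 20 gives 1 > 0. Violating.
Others bid (2, 2, 2, 21): truth gives 0; no alternative beats it.
Others bid (2, 2, 2, 26): truth gives 0; no alternative beats it.
(Checking all 256 profiles: 8 have a profitable deviation, 248 do not.)

8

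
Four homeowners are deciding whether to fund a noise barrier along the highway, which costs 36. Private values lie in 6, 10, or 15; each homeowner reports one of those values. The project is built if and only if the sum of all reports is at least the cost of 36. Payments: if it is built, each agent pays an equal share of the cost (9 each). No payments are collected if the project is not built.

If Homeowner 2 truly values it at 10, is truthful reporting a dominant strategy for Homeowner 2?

Consider the case where Homeowner 1 reports 6, Homeowner 3 reports 6 and Homeowner 4 reports 10.
Truthful report 10: project not built, utility 0.
Report 15 instead: project built, pays 9, utility 10 - 9 = 1.
Since 1 > 0, reporting 15 is strictly better here, so truthful reporting is not dominant.

No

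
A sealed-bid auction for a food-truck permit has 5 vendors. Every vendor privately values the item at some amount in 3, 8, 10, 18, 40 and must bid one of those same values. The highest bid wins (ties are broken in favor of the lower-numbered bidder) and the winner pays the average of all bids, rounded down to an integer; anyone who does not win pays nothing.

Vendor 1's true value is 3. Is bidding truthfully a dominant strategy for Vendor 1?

Yes

Check each profile of the others' bids and compare truth against every alternative bid.
Others bid (8, 8, 8, 8): truth gives 0, best alternative gives -5.
Others bid (3, 8, 8, 8): truth gives 0, best alternative gives -4.
Others bid (8, 3, 8, 8): truth gives 0, best alternative gives -4.
Others bid (8, 8, 3, 8): truth gives 0, best alternative gives -4.
Others bid (8, 8, 8, 3): truth gives 0, best alternative gives -4.
Others bid (3, 3, 8, 8): truth gives 0, best alternative gives -3.
(Remaining 619 profiles checked similarly; truth is weakly best in each.)
In every case the truthful bid is at least as good as any alternative, so it is a dominant strategy.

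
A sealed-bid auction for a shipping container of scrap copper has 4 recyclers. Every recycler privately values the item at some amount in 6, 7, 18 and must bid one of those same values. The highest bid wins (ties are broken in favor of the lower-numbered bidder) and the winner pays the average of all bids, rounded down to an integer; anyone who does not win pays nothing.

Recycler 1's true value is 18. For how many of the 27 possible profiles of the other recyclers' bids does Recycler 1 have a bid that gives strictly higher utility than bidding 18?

Others bid (6, 6, 6): truth gives 9; bid 6 gives 12 > 9. Violating.
Others bid (6, 6, 7): truth gives 9; bid 7 gives 12 > 9. Violating.
Others bid (6, 7, 6): truth gives 9; bid 7 gives 12 > 9. Violating.
Others bid (6, 7, 7): truth gives 9; bid 7 gives 12 > 9. Violating.
Others bid (6, 6, 18): truth gives 6; no alternative beats it.
Others bid (6, 7, 18): truth gives 6; no alternative beats it.
(Checking all 27 profiles: 8 have a profitable deviation, 19 do not.)

8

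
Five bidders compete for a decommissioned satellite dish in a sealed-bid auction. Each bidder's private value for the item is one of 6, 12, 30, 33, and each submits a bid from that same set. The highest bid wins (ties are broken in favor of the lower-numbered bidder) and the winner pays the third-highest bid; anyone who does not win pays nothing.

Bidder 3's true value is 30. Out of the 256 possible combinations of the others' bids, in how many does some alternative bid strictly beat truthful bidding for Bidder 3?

32

Others bid (6, 6, 6, 33): truth gives 0; bid 33 gives 24 > 0. Violating.
Others bid (6, 6, 12, 33): truth gives 0; bid 33 gives 18 > 0. Violating.
Others bid (6, 6, 33, 6): truth gives 0; bid 33 gives 24 > 0. Violating.
Others bid (6, 6, 33, 12): truth gives 0; bid 33 gives 18 > 0. Violating.
Others bid (6, 6, 6, 6): truth gives 24; no alternative beats it.
Others bid (6, 6, 6, 12): truth gives 24; no alternative beats it.
(Checking all 256 profiles: 32 have a profitable deviation, 224 do not.)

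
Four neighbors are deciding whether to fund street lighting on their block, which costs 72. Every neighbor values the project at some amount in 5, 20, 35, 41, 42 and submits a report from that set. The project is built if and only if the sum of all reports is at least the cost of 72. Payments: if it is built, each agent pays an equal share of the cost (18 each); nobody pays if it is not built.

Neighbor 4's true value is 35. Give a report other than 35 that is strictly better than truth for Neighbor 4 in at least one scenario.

42

Suppose Neighbor 1 reports 5, Neighbor 2 reports 5 and Neighbor 3 reports 20.
Report 35: project not built, utility 0.
Report 42: project built, pays 18, utility 35 - 18 = 17.
So reporting 42 beats truth here (17 > 0).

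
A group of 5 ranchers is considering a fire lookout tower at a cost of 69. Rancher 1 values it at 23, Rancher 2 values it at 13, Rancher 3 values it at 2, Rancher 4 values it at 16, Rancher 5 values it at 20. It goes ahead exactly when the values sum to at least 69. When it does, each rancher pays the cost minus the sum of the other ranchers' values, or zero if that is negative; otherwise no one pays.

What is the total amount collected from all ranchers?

Total value 74 ≥ cost 69, so it is built.
Rancher 1: others sum to 51; max(0, 69 - 51) = 18.
Rancher 2: others sum to 61; max(0, 69 - 61) = 8.
Rancher 3: others sum to 72; max(0, 69 - 72) = 0.
Rancher 4: others sum to 58; max(0, 69 - 58) = 11.
Rancher 5: others sum to 54; max(0, 69 - 54) = 15.
Total collected = 18 + 8 + 0 + 11 + 15 = 52.

52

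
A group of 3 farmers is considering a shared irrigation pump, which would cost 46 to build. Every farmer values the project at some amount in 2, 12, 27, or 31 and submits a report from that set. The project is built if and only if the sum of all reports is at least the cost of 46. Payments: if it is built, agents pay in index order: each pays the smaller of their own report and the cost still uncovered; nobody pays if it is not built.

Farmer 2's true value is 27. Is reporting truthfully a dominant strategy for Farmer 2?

No

Consider the case where Farmer 1 reports 12 and Farmer 3 reports 27.
Truthful report 27: project built, pays 27, utility 27 - 27 = 0.
Report 12 instead: project built, pays 12, utility 27 - 12 = 15.
Since 15 > 0, reporting 12 is strictly better here, so truthful reporting is not dominant.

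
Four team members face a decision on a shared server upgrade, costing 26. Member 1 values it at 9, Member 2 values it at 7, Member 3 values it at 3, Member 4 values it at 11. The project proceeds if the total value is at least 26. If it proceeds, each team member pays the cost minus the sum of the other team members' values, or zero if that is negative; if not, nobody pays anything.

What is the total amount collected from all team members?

Total value 30 ≥ cost 26, so it is built.
Member 1: others sum to 21; max(0, 26 - 21) = 5.
Member 2: others sum to 23; max(0, 26 - 23) = 3.
Member 3: others sum to 27; max(0, 26 - 27) = 0.
Member 4: others sum to 19; max(0, 26 - 19) = 7.
Total collected = 5 + 3 + 0 + 7 = 15.

15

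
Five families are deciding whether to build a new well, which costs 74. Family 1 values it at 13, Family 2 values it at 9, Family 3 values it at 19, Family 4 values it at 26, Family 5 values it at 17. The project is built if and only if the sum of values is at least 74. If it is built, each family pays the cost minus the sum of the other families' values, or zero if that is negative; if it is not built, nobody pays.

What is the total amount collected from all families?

35

Total value 84 ≥ cost 74, so it is built.
Family 1: others sum to 71; max(0, 74 - 71) = 3.
Family 2: others sum to 75; max(0, 74 - 75) = 0.
Family 3: others sum to 65; max(0, 74 - 65) = 9.
Family 4: others sum to 58; max(0, 74 - 58) = 16.
Family 5: others sum to 67; max(0, 74 - 67) = 7.
Total collected = 3 + 0 + 9 + 16 + 7 = 35.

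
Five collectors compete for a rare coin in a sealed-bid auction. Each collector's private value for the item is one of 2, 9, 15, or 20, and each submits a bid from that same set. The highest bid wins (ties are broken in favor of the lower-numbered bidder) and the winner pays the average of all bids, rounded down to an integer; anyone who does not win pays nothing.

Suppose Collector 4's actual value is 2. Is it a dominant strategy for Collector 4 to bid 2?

Check each profile of the others' bids and compare truth against every alternative bid.
Others bid (2, 2, 2, 9): truth gives 0, best alternative gives -2.
Others bid (2, 2, 2, 2): truth gives 0, best alternative gives -1.
Others bid (2, 2, 2, 15): truth gives 0, best alternative gives 0.
Others bid (2, 2, 2, 20): truth gives 0, best alternative gives 0.
Others bid (2, 2, 9, 2): truth gives 0, best alternative gives 0.
Others bid (2, 2, 9, 9): truth gives 0, best alternative gives 0.
(Remaining 250 profiles checked similarly; truth is weakly best in each.)
In every case the truthful bid is at least as good as any alternative, so it is a dominant strategy.

Yes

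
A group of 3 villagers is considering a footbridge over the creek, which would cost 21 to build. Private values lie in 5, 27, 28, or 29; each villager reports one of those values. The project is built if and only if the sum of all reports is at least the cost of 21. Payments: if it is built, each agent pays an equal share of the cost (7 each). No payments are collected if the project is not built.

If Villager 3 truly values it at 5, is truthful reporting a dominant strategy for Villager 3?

Check each profile of the others' reports and compare truth against every alternative report.
Others report (5, 5): truth gives 0, best alternative gives -2.
Others report (5, 27): truth gives -2, best alternative gives -2.
Others report (5, 28): truth gives -2, best alternative gives -2.
Others report (5, 29): truth gives -2, best alternative gives -2.
Others report (27, 5): truth gives -2, best alternative gives -2.
Others report (27, 27): truth gives -2, best alternative gives -2.
(Remaining 10 profiles checked similarly; truth is weakly best in each.)
In every case the truthful report is at least as good as any alternative, so it is a dominant strategy.

Yes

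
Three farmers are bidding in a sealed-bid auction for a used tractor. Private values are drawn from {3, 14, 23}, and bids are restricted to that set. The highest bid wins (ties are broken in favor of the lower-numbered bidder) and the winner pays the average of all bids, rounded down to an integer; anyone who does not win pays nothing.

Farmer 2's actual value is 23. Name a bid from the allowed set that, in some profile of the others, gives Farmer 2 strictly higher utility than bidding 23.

14

Suppose Farmer 1 bids 3 and Farmer 3 bids 3.
Bid 23: wins, pays 9, utility 23 - 9 = 14.
Bid 14: wins, pays 6, utility 23 - 6 = 17.
So bidding 14 beats truth here (17 > 14).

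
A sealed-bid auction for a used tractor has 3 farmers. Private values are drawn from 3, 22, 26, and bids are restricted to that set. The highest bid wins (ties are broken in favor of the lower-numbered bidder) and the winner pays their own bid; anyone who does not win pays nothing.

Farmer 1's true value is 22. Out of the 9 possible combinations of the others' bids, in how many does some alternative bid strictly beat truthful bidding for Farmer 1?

1

Others bid (3, 3): truth gives 0; bid 3 gives 19 > 0. Violating.
Others bid (3, 22): truth gives 0; no alternative beats it.
Others bid (3, 26): truth gives 0; no alternative beats it.
(Checking all 9 profiles: 1 has a profitable deviation, 8 do not.)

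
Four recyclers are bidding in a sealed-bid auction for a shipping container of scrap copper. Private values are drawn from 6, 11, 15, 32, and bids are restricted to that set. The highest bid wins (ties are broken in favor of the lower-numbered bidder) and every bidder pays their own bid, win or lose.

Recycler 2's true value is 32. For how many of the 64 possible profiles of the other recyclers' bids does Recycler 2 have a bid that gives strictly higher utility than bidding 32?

34

Others bid (6, 6, 6): truth gives 0; bid 11 gives 21 > 0. Violating.
Others bid (6, 6, 11): truth gives 0; bid 11 gives 21 > 0. Violating.
Others bid (6, 6, 15): truth gives 0; bid 15 gives 17 > 0. Violating.
Others bid (6, 11, 6): truth gives 0; bid 11 gives 21 > 0. Violating.
Others bid (6, 6, 32): truth gives 0; no alternative beats it.
Others bid (6, 11, 32): truth gives 0; no alternative beats it.
(Checking all 64 profiles: 34 have a profitable deviation, 30 do not.)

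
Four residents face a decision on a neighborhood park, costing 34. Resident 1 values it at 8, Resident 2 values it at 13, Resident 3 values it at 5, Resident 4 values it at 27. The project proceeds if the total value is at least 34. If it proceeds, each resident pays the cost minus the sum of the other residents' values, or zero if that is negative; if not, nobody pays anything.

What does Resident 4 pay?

8

Total value 53 ≥ cost 34, so the project is built.
The other residents' values sum to 26.
Cost minus that sum is 34 - 26 = 8.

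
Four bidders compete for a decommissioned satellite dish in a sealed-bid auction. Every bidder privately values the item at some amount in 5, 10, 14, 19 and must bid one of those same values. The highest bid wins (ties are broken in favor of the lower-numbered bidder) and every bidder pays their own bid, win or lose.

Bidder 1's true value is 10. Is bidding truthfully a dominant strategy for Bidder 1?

No

Consider the case where Bidder 2 bids 5, Bidder 3 bids 5 and Bidder 4 bids 5.
Truthful bid 10: wins, pays 10, utility 10 - 10 = 0.
Bid 5 instead: wins, pays 5, utility 10 - 5 = 5.
Since 5 > 0, bidding 5 is strictly better here, so truthful bidding is not dominant.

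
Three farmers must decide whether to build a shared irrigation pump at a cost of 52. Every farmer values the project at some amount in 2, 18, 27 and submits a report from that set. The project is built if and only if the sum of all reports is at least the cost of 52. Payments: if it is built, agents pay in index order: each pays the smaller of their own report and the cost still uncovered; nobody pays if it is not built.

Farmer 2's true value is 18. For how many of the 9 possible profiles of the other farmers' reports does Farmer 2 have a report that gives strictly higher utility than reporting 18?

Others report (27, 27): truth gives 0; report 2 gives 16 > 0. Violating.
Others report (2, 2): truth gives 0; no alternative beats it.
Others report (2, 18): truth gives 0; no alternative beats it.
(Checking all 9 profiles: 1 has a profitable deviation, 8 do not.)

1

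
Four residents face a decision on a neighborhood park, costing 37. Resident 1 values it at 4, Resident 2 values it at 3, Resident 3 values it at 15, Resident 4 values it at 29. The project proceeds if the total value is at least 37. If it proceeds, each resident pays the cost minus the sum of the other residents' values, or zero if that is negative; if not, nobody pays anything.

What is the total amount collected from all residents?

16

Total value 51 ≥ cost 37, so it is built.
Resident 1: others sum to 47; max(0, 37 - 47) = 0.
Resident 2: others sum to 48; max(0, 37 - 48) = 0.
Resident 3: others sum to 36; max(0, 37 - 36) = 1.
Resident 4: others sum to 22; max(0, 37 - 22) = 15.
Total collected = 0 + 0 + 1 + 15 = 16.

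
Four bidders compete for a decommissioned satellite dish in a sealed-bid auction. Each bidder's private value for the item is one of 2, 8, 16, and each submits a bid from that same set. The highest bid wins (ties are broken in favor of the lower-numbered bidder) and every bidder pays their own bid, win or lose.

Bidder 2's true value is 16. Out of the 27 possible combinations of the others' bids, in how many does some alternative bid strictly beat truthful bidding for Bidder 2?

Others bid (2, 2, 2): truth gives 0; bid 8 gives 8 > 0. Violating.
Others bid (2, 2, 8): truth gives 0; bid 8 gives 8 > 0. Violating.
Others bid (2, 8, 2): truth gives 0; bid 8 gives 8 > 0. Violating.
Others bid (2, 8, 8): truth gives 0; bid 8 gives 8 > 0. Violating.
Others bid (2, 2, 16): truth gives 0; no alternative beats it.
Others bid (2, 8, 16): truth gives 0; no alternative beats it.
(Checking all 27 profiles: 13 have a profitable deviation, 14 do not.)

13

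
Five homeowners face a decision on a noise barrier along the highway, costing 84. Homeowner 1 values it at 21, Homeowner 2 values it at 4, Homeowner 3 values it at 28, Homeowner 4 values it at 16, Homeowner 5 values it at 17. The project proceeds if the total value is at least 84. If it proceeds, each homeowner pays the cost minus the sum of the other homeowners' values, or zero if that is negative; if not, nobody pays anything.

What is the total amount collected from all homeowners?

Total value 86 ≥ cost 84, so it is built.
Homeowner 1: others sum to 65; max(0, 84 - 65) = 19.
Homeowner 2: others sum to 82; max(0, 84 - 82) = 2.
Homeowner 3: others sum to 58; max(0, 84 - 58) = 26.
Homeowner 4: others sum to 70; max(0, 84 - 70) = 14.
Homeowner 5: others sum to 69; max(0, 84 - 69) = 15.
Total collected = 19 + 2 + 26 + 14 + 15 = 76.

76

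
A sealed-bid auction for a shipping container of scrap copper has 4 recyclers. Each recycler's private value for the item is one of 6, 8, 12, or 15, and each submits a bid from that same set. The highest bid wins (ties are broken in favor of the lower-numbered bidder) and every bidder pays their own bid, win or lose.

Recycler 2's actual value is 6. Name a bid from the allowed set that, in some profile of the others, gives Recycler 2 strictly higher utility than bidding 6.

8

Suppose Recycler 1 bids 6, Recycler 3 bids 6 and Recycler 4 bids 6.
Bid 6: loses but pays 6, utility -6.
Bid 8: wins, pays 8, utility 6 - 8 = -2.
So bidding 8 beats truth here (-2 > -6).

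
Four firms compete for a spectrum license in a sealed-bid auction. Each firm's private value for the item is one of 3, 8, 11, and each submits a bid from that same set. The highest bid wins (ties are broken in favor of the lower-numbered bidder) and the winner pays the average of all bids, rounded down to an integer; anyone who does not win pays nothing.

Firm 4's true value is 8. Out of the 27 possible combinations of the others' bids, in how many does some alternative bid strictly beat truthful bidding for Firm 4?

6

Others bid (3, 3, 8): truth gives 0; bid 11 gives 2 > 0. Violating.
Others bid (3, 8, 3): truth gives 0; bid 11 gives 2 > 0. Violating.
Others bid (3, 8, 8): truth gives 0; bid 11 gives 1 > 0. Violating.
Others bid (8, 3, 3): truth gives 0; bid 11 gives 2 > 0. Violating.
Others bid (3, 3, 3): truth gives 4; no alternative beats it.
Others bid (3, 3, 11): truth gives 0; no alternative beats it.
(Checking all 27 profiles: 6 have a profitable deviation, 21 do not.)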